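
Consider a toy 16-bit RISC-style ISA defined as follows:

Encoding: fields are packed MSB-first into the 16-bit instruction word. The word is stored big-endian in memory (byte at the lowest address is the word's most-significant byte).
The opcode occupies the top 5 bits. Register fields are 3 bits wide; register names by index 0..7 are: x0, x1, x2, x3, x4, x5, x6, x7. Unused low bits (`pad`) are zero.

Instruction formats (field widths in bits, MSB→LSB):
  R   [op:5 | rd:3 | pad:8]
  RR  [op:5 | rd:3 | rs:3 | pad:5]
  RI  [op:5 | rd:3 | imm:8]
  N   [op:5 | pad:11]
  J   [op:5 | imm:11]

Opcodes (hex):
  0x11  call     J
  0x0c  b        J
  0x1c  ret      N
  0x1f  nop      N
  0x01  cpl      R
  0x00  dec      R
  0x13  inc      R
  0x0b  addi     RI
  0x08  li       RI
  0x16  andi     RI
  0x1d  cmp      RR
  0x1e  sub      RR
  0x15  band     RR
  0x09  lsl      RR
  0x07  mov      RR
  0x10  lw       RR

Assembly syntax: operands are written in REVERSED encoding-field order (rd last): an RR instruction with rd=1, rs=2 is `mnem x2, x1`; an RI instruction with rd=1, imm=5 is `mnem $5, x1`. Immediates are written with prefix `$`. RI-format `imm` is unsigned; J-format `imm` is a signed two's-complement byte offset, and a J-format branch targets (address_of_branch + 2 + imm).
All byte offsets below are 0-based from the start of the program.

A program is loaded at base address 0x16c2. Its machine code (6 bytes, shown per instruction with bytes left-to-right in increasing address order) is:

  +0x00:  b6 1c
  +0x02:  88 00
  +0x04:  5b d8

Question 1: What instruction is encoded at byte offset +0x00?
andi $28, x6

+0x00: b6 1c ⇒ word 0xb61c (big)
  opcode bits[15:11]=0x16: andi/RI
  rd@[10:8]=0x6 ⇒ x6
  imm@[7:0]=0x1c ⇒ $28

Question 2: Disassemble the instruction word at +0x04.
off 0x04: read 5b d8 as big → 0x5bd8
  op=0x5bd8>>11=0xb ⇒ addi (RI)
  [10:8] rd=3 = x3
  [7:0] imm=216 = $216

addi $216, x3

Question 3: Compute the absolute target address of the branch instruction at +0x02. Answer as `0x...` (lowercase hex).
0x16c6

+0x02: 88 00 ⇒ word 0x8800 (big)
  opcode bits[15:11]=0x11: call/J
  [10:0] imm=0 = $0
  target = base 0x16c2 + off 0x02 + 2 + imm 0 = 0x16c6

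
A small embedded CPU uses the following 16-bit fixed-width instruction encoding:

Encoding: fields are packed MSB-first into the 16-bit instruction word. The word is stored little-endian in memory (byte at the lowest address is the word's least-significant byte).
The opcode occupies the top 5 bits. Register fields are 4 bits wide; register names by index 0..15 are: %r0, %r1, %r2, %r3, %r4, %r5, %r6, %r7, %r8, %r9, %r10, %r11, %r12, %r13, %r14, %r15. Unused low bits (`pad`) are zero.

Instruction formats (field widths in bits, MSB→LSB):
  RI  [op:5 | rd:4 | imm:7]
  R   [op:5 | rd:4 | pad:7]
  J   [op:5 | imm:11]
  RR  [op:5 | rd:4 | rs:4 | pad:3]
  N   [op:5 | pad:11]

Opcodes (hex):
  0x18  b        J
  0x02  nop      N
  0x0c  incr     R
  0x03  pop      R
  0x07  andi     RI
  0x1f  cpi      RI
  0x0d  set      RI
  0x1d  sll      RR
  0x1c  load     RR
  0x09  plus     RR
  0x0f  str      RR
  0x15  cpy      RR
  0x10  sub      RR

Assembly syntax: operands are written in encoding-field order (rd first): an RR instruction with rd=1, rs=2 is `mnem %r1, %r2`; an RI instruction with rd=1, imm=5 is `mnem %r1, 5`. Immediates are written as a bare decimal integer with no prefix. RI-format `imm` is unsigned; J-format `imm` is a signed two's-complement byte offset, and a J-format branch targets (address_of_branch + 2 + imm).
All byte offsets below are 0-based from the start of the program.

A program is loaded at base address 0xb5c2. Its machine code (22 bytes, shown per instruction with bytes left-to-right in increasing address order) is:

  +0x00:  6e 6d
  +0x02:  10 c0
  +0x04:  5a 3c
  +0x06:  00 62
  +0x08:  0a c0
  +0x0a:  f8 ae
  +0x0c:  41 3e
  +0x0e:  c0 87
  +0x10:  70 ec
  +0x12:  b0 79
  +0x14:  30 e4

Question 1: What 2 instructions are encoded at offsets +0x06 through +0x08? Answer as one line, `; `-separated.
+0x06: 00 62 ⇒ word 0x6200 (little)
  top 5b → 0xc → incr [R]
  rd: (w>>7)&0xf=0x4 → %r4
+0x08: 0a c0 ⇒ word 0xc00a (little)
  top 5b → 0x18 → b [J]
  imm: (w>>0)&0x7ff=0xa → 10

incr %r4; b 10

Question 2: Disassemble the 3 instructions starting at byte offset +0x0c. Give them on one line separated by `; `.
andi %r12, 65; sub %r15, %r8; sll %r8, %r14

+0x0c: 41 3e ⇒ word 0x3e41 (little)
  top 5b → 0x7 → andi [RI]
  rd@[10:7]=0xc ⇒ %r12
  imm@[6:0]=0x41 ⇒ 65
+0x0e: c0 87 ⇒ word 0x87c0 (little)
  top 5b → 0x10 → sub [RR]
  rd@[10:7]=0xf ⇒ %r15
  rs@[6:3]=0x8 ⇒ %r8
+0x10: 70 ec ⇒ word 0xec70 (little)
  top 5b → 0x1d → sll [RR]
  rd@[10:7]=0x8 ⇒ %r8
  rs@[6:3]=0xe ⇒ %r14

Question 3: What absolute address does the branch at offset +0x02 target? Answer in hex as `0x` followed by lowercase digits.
0xb5d6

off 0x02: read 10 c0 as little → 0xc010
  top 5b → 0x18 → b [J]
  [10:0] imm=16 = 16
  target = base 0xb5c2 + off 0x02 + 2 + imm 16 = 0xb5d6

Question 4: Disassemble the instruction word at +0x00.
set %r10, 110

[00] 6e 6d → 0x6d6e
  top 5b → 0xd → set [RI]
  rd: (w>>7)&0xf=0xa → %r10
  imm: (w>>0)&0x7f=0x6e → 110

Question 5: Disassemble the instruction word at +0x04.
andi %r8, 90

+0x04: 5a 3c ⇒ word 0x3c5a (little)
  top 5b → 0x7 → andi [RI]
  rd: (w>>7)&0xf=0x8 → %r8
  imm: (w>>0)&0x7f=0x5a → 90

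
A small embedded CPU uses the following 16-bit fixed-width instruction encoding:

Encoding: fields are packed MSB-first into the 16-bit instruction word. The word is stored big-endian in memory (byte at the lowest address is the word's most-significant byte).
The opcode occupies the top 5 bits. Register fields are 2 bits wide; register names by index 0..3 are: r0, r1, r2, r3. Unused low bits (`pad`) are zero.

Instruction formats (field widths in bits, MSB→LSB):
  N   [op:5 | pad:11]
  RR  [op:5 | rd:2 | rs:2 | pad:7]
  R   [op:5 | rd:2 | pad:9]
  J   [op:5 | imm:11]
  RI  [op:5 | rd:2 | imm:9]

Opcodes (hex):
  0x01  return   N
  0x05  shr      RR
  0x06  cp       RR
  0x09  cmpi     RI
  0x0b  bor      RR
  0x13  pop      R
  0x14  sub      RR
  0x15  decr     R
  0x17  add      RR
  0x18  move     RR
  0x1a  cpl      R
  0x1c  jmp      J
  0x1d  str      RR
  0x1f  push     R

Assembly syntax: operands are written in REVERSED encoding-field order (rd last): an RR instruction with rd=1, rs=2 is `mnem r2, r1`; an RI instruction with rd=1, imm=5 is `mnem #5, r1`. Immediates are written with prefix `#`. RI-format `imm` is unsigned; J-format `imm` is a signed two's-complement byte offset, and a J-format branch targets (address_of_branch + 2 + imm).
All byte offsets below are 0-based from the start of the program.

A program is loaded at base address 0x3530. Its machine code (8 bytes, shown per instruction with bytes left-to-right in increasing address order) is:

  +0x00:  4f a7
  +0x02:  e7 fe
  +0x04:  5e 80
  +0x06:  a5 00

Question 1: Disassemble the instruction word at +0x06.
@+06  big-endian(a5 00) = 0xa500
  opcode bits[15:11]=0x14: sub/RR
  rd: (w>>9)&0x3=0x2 → r2
  rs: (w>>7)&0x3=0x2 → r2

sub r2, r2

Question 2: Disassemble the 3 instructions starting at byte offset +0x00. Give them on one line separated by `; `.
cmpi #423, r3; jmp #-2; bor r1, r3

@+00  big-endian(4f a7) = 0x4fa7
  op=0x4fa7>>11=0x9 ⇒ cmpi (RI)
  rd: (w>>9)&0x3=0x3 → r3
  imm: (w>>0)&0x1ff=0x1a7 → #423
@+02  big-endian(e7 fe) = 0xe7fe
  op=0xe7fe>>11=0x1c ⇒ jmp (J)
  imm: (w>>0)&0x7ff=0x7fe (s11→-2) → #-2
@+04  big-endian(5e 80) = 0x5e80
  op=0x5e80>>11=0xb ⇒ bor (RR)
  rd: (w>>9)&0x3=0x3 → r3
  rs: (w>>7)&0x3=0x1 → r1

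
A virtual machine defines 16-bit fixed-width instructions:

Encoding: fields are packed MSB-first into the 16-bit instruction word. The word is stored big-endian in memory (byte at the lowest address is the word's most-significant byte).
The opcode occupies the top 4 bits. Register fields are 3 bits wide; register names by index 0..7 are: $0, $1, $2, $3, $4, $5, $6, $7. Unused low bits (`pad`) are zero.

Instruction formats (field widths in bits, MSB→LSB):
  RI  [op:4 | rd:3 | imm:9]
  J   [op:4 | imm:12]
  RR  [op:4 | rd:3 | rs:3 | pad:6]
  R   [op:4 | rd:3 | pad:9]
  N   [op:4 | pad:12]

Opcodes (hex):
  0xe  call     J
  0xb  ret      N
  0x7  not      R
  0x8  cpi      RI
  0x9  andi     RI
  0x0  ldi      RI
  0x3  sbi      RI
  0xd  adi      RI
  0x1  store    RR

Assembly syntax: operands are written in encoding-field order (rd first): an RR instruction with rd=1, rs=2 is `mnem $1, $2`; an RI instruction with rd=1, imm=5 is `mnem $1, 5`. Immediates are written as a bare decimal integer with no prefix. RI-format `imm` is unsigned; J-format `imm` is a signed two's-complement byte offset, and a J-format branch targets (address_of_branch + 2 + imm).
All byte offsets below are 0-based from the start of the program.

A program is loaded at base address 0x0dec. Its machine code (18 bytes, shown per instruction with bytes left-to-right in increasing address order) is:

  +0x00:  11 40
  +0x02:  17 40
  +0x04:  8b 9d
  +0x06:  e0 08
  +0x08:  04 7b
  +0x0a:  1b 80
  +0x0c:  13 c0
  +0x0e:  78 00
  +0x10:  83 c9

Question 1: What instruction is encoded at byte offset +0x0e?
+0x0e: 78 00 ⇒ word 0x7800 (big)
  opcode bits[15:12]=0x7: not/R
  [11:9] rd=4 = $4

not $4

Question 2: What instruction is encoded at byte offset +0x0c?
[0c] 13 c0 → 0x13c0
  top 4b → 0x1 → store [RR]
  rd: (w>>9)&0x7=0x1 → $1
  rs: (w>>6)&0x7=0x7 → $7

store $1, $7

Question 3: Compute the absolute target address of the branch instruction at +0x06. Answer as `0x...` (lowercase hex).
0x0dfc

off 0x06: read e0 08 as big → 0xe008
  opcode bits[15:12]=0xe: call/J
  [11:0] imm=8 = 8
  target = base 0x0dec + off 0x06 + 2 + imm 8 = 0x0dfc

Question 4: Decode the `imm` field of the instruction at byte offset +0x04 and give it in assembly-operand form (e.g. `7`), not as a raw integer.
413

+0x04: 8b 9d ⇒ word 0x8b9d (big)
  top 4b → 0x8 → cpi [RI]
  rd: (w>>9)&0x7=0x5 → $5
  imm: (w>>0)&0x1ff=0x19d → 413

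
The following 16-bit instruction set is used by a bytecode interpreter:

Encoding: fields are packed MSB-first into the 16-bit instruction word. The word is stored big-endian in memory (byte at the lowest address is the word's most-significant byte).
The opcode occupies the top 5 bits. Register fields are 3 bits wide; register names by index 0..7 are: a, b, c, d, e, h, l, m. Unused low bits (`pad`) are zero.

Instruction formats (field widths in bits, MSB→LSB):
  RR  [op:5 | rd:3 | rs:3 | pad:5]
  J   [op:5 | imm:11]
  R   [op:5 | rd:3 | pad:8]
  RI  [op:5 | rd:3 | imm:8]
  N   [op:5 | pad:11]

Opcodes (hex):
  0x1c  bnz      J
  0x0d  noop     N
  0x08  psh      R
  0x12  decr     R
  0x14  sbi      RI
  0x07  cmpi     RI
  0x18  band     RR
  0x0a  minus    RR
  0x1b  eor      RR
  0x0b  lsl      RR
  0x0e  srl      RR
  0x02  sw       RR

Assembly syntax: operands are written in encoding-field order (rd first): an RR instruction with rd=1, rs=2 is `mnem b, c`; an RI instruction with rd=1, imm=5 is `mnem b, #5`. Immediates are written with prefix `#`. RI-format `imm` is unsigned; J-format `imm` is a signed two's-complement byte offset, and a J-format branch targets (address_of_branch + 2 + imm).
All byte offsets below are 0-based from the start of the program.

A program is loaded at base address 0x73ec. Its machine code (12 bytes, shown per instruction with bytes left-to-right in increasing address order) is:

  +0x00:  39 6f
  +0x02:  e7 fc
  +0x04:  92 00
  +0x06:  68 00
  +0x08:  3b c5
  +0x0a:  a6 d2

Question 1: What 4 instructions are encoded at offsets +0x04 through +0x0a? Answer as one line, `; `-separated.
decr c; noop; cmpi d, #197; sbi l, #210

+0x04: 92 00 ⇒ word 0x9200 (big)
  op=0x9200>>11=0x12 ⇒ decr (R)
  rd: (w>>8)&0x7=0x2 → c
+0x06: 68 00 ⇒ word 0x6800 (big)
  op=0x6800>>11=0xd ⇒ noop (N)
+0x08: 3b c5 ⇒ word 0x3bc5 (big)
  op=0x3bc5>>11=0x7 ⇒ cmpi (RI)
  rd: (w>>8)&0x7=0x3 → d
  imm: (w>>0)&0xff=0xc5 → #197
+0x0a: a6 d2 ⇒ word 0xa6d2 (big)
  op=0xa6d2>>11=0x14 ⇒ sbi (RI)
  rd: (w>>8)&0x7=0x6 → l
  imm: (w>>0)&0xff=0xd2 → #210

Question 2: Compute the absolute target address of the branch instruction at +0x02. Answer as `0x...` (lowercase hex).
0x73ec

+0x02: e7 fc ⇒ word 0xe7fc (big)
  top 5b → 0x1c → bnz [J]
  [10:0] imm=2044 (s11→-4) = #-4
  target = base 0x73ec + off 0x02 + 2 + imm -4 = 0x73ec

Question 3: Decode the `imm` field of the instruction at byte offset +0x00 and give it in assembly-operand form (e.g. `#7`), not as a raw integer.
#111

off 0x00: read 39 6f as big → 0x396f
  opcode bits[15:11]=0x7: cmpi/RI
  rd@[10:8]=0x1 ⇒ b
  imm@[7:0]=0x6f ⇒ #111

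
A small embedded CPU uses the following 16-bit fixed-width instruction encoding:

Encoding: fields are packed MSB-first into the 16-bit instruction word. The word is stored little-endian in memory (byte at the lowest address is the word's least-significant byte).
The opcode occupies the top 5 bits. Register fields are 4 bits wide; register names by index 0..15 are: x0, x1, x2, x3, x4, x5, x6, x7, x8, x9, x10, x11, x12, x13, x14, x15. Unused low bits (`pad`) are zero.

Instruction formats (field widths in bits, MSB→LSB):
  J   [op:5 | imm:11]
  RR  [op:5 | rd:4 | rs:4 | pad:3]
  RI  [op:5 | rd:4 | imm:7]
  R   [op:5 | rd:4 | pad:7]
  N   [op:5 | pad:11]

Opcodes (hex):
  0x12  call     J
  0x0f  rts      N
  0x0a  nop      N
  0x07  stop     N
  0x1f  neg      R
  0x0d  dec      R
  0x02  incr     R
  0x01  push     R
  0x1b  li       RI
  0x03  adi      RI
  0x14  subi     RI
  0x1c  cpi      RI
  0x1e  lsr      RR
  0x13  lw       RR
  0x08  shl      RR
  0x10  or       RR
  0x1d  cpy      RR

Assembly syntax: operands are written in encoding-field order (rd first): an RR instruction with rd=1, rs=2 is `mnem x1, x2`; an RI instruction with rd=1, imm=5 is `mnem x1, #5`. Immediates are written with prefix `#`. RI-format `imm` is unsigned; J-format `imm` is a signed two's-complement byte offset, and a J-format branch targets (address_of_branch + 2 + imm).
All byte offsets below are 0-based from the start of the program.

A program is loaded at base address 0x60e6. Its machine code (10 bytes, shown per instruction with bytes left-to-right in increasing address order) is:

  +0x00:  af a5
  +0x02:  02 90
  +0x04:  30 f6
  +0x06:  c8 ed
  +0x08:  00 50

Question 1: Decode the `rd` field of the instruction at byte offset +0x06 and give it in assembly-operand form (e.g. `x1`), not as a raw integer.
[06] c8 ed → 0xedc8
  top 5b → 0x1d → cpy [RR]
  rd: (w>>7)&0xf=0xb → x11
  rs: (w>>3)&0xf=0x9 → x9

x11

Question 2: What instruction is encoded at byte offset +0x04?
lsr x12, x6

off 0x04: read 30 f6 as little → 0xf630
  opcode bits[15:11]=0x1e: lsr/RR
  rd@[10:7]=0xc ⇒ x12
  rs@[6:3]=0x6 ⇒ x6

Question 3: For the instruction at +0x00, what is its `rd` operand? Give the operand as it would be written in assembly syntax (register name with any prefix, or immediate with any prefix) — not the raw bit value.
x11

off 0x00: read af a5 as little → 0xa5af
  op=0xa5af>>11=0x14 ⇒ subi (RI)
  rd: (w>>7)&0xf=0xb → x11
  imm: (w>>0)&0x7f=0x2f → #47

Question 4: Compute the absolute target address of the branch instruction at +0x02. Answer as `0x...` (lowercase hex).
0x60ec

[02] 02 90 → 0x9002
  op=0x9002>>11=0x12 ⇒ call (J)
  imm: (w>>0)&0x7ff=0x2 → #2
  target = base 0x60e6 + off 0x02 + 2 + imm 2 = 0x60ec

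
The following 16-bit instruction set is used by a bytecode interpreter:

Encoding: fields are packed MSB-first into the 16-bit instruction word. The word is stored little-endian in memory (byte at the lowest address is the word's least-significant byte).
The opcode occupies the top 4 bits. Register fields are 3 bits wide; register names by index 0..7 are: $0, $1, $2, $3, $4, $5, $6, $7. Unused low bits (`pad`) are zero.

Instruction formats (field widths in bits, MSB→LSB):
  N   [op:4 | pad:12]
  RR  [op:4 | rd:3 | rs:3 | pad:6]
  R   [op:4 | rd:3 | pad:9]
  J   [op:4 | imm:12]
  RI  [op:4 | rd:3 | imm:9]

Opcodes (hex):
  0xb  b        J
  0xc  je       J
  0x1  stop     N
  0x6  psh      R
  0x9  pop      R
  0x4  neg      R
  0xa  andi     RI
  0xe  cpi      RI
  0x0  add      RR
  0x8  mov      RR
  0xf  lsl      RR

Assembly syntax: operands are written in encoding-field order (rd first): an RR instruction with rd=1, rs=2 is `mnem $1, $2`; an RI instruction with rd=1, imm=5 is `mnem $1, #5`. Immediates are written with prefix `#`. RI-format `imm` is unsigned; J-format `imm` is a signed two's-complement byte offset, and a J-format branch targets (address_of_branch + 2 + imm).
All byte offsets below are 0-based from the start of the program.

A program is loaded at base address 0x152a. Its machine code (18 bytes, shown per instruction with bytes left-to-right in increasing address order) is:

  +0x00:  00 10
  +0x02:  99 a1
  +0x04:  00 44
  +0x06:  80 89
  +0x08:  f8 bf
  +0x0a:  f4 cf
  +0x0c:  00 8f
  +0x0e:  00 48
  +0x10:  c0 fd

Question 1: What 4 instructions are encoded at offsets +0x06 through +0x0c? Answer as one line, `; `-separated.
mov $4, $6; b #-8; je #-12; mov $7, $4

[06] 80 89 → 0x8980
  opcode bits[15:12]=0x8: mov/RR
  rd@[11:9]=0x4 ⇒ $4
  rs@[8:6]=0x6 ⇒ $6
[08] f8 bf → 0xbff8
  opcode bits[15:12]=0xb: b/J
  imm@[11:0]=0xff8 (s12→-8) ⇒ #-8
[0a] f4 cf → 0xcff4
  opcode bits[15:12]=0xc: je/J
  imm@[11:0]=0xff4 (s12→-12) ⇒ #-12
[0c] 00 8f → 0x8f00
  opcode bits[15:12]=0x8: mov/RR
  rd@[11:9]=0x7 ⇒ $7
  rs@[8:6]=0x4 ⇒ $4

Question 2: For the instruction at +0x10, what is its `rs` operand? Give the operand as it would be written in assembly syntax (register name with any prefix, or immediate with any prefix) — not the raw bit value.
+0x10: c0 fd ⇒ word 0xfdc0 (little)
  op=0xfdc0>>12=0xf ⇒ lsl (RR)
  rd: (w>>9)&0x7=0x6 → $6
  rs: (w>>6)&0x7=0x7 → $7

$7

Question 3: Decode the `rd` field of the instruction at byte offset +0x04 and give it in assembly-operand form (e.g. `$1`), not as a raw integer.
@+04  little-endian(00 44) = 0x4400
  top 4b → 0x4 → neg [R]
  rd@[11:9]=0x2 ⇒ $2

$2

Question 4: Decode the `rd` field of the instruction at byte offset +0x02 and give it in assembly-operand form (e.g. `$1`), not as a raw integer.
[02] 99 a1 → 0xa199
  opcode bits[15:12]=0xa: andi/RI
  rd@[11:9]=0x0 ⇒ $0
  imm@[8:0]=0x199 ⇒ #409

$0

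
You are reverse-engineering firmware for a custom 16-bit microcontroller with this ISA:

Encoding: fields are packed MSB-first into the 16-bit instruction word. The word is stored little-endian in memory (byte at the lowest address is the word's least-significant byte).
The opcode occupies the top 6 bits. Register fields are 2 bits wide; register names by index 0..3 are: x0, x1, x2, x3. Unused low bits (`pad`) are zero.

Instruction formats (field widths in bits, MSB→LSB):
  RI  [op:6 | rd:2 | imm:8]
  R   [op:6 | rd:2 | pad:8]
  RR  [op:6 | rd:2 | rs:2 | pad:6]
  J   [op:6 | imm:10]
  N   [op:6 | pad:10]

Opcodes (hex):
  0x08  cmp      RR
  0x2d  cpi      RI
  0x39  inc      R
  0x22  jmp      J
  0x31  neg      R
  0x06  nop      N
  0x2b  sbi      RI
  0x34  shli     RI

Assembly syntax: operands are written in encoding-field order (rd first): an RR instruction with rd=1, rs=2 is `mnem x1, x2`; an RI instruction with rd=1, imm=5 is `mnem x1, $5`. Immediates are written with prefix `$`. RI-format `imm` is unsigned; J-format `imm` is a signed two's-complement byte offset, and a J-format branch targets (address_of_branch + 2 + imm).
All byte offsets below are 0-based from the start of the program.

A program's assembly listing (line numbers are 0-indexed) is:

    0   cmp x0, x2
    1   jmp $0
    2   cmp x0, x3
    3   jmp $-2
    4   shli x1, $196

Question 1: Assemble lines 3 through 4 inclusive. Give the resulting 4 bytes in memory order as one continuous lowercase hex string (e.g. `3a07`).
fe8bc4d1

3. jmp fields op=0x22:6|imm=-2:10 → word 8bfeh → fe 8b
4. shli fields op=0x34:6|rd=1:2|imm=196:8 → word d1c4h → c4 d1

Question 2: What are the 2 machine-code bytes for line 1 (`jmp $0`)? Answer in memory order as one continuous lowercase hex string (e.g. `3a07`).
0088

1. jmp fields op=0x22:6|imm=0:10 → word 8800h → 00 88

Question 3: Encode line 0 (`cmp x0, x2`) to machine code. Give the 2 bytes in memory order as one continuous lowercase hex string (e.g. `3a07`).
8020

line 0 (cmp): pack op=0x8:6|rd=0:2|rs=2:2|pad=0:6 = 0x2080; little→ 80 20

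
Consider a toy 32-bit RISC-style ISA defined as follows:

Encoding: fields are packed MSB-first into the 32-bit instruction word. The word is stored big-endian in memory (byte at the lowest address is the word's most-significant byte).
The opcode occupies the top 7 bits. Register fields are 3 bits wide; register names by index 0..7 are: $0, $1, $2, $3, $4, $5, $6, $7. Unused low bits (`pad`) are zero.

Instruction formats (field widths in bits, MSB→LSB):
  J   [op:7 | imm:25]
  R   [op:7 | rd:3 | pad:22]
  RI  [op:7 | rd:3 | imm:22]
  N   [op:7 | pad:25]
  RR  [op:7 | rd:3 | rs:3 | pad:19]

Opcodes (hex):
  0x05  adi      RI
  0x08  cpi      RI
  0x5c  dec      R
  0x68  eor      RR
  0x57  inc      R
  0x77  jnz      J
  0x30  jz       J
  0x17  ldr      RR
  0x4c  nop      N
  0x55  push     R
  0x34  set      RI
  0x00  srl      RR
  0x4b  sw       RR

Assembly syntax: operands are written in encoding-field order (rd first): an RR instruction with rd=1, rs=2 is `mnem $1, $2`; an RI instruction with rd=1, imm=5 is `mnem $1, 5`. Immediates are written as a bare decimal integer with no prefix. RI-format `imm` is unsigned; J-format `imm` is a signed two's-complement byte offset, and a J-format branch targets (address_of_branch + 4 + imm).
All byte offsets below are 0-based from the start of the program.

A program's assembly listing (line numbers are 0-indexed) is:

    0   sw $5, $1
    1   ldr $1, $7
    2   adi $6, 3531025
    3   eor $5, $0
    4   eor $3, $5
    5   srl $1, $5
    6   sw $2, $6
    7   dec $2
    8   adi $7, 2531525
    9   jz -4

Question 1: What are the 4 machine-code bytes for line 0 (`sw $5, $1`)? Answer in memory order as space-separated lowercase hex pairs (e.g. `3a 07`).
0. sw fields op=0x4b:7|rd=5:3|rs=1:3|pad=0:19 → word 97480000h → 97 48 00 00

97 48 00 00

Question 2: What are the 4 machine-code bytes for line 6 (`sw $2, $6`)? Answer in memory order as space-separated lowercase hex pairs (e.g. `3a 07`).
6. sw fields op=0x4b:7|rd=2:3|rs=6:3|pad=0:19 → word 96b00000h → 96 b0 00 00

96 b0 00 00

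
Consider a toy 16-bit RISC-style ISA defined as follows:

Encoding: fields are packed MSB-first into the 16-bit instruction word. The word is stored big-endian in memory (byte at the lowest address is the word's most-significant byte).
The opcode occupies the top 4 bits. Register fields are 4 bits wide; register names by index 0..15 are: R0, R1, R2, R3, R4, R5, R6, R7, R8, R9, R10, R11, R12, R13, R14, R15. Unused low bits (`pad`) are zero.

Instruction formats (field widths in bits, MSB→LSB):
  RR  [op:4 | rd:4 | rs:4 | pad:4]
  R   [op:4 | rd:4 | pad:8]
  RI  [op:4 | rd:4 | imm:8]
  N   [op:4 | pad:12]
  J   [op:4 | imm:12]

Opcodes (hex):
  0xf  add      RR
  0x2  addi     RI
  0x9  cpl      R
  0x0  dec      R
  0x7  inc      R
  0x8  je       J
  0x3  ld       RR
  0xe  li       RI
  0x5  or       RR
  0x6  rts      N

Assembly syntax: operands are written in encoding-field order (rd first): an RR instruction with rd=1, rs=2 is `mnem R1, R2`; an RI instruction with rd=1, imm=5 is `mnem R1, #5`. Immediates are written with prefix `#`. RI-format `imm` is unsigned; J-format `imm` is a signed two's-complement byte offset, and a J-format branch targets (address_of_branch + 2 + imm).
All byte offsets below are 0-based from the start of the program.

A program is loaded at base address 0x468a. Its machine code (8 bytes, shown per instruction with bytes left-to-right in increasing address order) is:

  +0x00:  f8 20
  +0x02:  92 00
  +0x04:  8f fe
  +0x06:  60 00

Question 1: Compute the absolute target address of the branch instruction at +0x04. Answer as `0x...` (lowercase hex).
0x468e

[04] 8f fe → 0x8ffe
  op=0x8ffe>>12=0x8 ⇒ je (J)
  [11:0] imm=4094 (s12→-2) = #-2
  target = base 0x468a + off 0x04 + 2 + imm -2 = 0x468e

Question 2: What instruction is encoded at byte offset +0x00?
[00] f8 20 → 0xf820
  op=0xf820>>12=0xf ⇒ add (RR)
  [11:8] rd=8 = R8
  [7:4] rs=2 = R2

add R8, R2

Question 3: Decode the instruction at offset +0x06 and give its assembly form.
rts

@+06  big-endian(60 00) = 0x6000
  op=0x6000>>12=0x6 ⇒ rts (N)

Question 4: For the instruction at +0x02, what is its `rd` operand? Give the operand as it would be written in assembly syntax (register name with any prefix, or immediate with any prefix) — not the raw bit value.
[02] 92 00 → 0x9200
  top 4b → 0x9 → cpl [R]
  rd@[11:8]=0x2 ⇒ R2

R2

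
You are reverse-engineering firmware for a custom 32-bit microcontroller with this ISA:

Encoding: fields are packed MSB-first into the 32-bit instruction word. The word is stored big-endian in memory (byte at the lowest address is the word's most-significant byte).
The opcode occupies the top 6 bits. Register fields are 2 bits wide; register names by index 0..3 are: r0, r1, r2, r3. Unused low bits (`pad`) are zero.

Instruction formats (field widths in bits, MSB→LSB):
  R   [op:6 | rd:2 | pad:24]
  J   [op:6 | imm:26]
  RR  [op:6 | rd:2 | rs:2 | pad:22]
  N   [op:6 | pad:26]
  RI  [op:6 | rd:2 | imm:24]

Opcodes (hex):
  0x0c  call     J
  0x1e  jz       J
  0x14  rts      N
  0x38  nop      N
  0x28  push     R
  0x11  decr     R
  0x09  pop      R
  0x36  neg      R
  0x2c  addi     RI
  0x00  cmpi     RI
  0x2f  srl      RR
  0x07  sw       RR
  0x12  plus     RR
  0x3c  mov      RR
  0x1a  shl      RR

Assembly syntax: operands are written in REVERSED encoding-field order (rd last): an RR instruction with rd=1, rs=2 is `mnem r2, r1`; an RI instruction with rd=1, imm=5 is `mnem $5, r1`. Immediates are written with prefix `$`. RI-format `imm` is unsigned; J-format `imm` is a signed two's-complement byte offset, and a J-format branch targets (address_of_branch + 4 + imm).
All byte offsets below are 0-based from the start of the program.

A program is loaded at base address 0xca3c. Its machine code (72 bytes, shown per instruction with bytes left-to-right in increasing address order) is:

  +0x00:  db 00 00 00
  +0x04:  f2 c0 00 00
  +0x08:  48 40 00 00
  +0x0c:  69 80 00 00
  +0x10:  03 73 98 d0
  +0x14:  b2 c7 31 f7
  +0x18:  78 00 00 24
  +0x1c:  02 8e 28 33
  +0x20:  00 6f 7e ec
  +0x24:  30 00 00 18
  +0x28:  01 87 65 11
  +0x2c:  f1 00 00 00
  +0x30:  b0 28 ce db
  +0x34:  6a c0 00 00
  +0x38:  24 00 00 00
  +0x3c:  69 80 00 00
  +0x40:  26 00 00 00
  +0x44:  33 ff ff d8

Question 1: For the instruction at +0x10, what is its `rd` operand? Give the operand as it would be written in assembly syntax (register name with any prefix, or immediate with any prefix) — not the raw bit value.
r3

+0x10: 03 73 98 d0 ⇒ word 0x037398d0 (big)
  opcode bits[31:26]=0x0: cmpi/RI
  rd: (w>>24)&0x3=0x3 → r3
  imm: (w>>0)&0xffffff=0x7398d0 → $7575760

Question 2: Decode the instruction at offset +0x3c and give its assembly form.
+0x3c: 69 80 00 00 ⇒ word 0x69800000 (big)
  op=0x69800000>>26=0x1a ⇒ shl (RR)
  rd@[25:24]=0x1 ⇒ r1
  rs@[23:22]=0x2 ⇒ r2

shl r2, r1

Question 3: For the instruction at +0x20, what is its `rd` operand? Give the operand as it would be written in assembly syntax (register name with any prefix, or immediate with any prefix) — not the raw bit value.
@+20  big-endian(00 6f 7e ec) = 0x006f7eec
  op=0x006f7eec>>26=0x0 ⇒ cmpi (RI)
  rd: (w>>24)&0x3=0x0 → r0
  imm: (w>>0)&0xffffff=0x6f7eec → $7306988

r0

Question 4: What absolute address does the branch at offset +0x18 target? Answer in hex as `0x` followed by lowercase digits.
0xca7c

+0x18: 78 00 00 24 ⇒ word 0x78000024 (big)
  top 6b → 0x1e → jz [J]
  imm@[25:0]=0x24 ⇒ $36
  target = base 0xca3c + off 0x18 + 4 + imm 36 = 0xca7c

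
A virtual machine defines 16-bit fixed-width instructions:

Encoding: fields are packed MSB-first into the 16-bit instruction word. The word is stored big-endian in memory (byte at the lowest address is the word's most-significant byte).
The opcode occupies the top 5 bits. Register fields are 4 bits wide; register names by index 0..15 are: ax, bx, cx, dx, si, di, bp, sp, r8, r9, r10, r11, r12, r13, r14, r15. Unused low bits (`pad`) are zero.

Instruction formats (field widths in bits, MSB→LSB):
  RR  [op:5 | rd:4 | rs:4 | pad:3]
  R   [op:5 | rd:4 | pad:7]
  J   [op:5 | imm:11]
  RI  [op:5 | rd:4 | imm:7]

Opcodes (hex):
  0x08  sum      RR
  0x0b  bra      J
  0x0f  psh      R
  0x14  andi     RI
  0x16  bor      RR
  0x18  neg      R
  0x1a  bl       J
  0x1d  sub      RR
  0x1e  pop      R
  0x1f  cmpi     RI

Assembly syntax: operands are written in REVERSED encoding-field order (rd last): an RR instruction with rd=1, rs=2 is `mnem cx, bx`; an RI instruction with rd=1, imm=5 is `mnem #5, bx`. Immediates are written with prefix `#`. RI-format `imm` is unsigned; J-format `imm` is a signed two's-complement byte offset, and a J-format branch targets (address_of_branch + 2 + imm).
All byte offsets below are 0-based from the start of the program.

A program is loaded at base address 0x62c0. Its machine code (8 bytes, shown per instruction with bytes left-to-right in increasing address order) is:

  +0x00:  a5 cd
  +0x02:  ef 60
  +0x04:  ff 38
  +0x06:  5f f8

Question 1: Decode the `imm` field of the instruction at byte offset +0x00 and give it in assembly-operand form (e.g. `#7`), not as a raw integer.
#77

@+00  big-endian(a5 cd) = 0xa5cd
  opcode bits[15:11]=0x14: andi/RI
  [10:7] rd=11 = r11
  [6:0] imm=77 = #77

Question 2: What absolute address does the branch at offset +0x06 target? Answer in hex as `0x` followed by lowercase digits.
0x62c0

+0x06: 5f f8 ⇒ word 0x5ff8 (big)
  opcode bits[15:11]=0xb: bra/J
  imm@[10:0]=0x7f8 (s11→-8) ⇒ #-8
  target = base 0x62c0 + off 0x06 + 2 + imm -8 = 0x62c0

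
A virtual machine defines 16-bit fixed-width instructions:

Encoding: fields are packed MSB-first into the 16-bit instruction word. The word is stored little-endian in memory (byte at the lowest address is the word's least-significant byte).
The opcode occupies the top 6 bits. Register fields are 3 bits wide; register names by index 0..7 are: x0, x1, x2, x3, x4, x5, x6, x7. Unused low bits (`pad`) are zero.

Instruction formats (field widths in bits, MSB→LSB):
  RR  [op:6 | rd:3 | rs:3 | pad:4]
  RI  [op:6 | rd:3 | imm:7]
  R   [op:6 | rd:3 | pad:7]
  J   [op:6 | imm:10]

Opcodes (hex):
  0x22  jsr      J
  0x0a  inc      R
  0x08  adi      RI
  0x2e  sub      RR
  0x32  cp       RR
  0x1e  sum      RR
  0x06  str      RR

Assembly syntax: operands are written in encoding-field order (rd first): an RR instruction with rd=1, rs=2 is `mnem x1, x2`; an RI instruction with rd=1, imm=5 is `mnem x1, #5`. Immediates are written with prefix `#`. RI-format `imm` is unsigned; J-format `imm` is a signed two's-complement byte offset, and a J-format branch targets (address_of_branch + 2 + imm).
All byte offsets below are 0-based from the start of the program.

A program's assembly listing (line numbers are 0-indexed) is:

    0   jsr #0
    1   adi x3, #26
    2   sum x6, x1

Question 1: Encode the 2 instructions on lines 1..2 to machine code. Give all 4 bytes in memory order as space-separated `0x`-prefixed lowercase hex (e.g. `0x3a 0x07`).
0x9a 0x21 0x10 0x7b

L1: adi op=0x8:6|rd=3:3|imm=26:7 ⇒ 0x219a ⇒ little 9a 21
L2: sum op=0x1e:6|rd=6:3|rs=1:3|pad=0:4 ⇒ 0x7b10 ⇒ little 10 7b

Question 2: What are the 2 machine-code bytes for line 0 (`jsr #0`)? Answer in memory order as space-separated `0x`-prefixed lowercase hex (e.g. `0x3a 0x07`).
0x00 0x88

0. jsr fields op=0x22:6|imm=0:10 → word 8800h → 00 88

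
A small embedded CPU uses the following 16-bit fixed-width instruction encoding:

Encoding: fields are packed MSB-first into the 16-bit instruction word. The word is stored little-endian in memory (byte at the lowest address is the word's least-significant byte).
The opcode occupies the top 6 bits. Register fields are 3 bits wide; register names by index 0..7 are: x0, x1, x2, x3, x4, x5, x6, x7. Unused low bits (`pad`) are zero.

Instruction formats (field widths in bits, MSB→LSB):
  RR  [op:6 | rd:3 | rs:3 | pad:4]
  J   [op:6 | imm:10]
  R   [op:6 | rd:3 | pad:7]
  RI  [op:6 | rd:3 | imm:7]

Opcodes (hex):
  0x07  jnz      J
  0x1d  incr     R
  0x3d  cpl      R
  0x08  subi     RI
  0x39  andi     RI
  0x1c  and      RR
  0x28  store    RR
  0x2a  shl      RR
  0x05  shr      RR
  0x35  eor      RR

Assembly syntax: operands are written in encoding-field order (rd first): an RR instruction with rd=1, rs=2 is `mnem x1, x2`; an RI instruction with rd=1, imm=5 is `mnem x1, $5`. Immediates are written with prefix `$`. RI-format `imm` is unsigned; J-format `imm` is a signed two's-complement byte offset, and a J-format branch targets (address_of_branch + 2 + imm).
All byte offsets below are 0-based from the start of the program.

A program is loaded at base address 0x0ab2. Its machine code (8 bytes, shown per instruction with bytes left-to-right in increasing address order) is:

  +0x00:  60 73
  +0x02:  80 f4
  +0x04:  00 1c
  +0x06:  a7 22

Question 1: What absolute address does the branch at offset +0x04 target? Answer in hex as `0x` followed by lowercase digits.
0x0ab8

+0x04: 00 1c ⇒ word 0x1c00 (little)
  opcode bits[15:10]=0x7: jnz/J
  [9:0] imm=0 = $0
  target = base 0x0ab2 + off 0x04 + 2 + imm 0 = 0x0ab8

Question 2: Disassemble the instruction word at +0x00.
[00] 60 73 → 0x7360
  op=0x7360>>10=0x1c ⇒ and (RR)
  rd: (w>>7)&0x7=0x6 → x6
  rs: (w>>4)&0x7=0x6 → x6

and x6, x6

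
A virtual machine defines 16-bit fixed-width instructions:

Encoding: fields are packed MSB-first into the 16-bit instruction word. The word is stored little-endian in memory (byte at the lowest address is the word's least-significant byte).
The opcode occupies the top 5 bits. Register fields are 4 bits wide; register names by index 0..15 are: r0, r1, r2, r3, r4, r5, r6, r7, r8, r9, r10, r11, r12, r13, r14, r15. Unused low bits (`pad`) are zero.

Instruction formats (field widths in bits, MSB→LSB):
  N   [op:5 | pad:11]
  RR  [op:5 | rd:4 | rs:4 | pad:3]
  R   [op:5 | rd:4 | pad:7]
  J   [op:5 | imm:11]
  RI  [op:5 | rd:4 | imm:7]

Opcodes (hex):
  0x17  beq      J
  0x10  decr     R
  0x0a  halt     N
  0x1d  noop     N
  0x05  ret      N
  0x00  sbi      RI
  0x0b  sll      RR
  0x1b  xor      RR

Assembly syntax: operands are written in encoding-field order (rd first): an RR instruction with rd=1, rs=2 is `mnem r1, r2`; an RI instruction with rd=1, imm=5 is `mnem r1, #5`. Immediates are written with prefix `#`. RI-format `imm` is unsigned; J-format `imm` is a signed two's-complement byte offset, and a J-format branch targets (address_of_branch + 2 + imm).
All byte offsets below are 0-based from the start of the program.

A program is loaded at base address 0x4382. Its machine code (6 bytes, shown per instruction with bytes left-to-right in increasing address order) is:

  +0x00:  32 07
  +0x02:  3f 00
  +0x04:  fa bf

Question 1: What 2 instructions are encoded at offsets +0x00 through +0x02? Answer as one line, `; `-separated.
+0x00: 32 07 ⇒ word 0x0732 (little)
  opcode bits[15:11]=0x0: sbi/RI
  rd@[10:7]=0xe ⇒ r14
  imm@[6:0]=0x32 ⇒ #50
+0x02: 3f 00 ⇒ word 0x003f (little)
  opcode bits[15:11]=0x0: sbi/RI
  rd@[10:7]=0x0 ⇒ r0
  imm@[6:0]=0x3f ⇒ #63

sbi r14, #50; sbi r0, #63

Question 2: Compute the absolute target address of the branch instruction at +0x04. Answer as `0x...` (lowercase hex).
0x4382

+0x04: fa bf ⇒ word 0xbffa (little)
  top 5b → 0x17 → beq [J]
  imm: (w>>0)&0x7ff=0x7fa (s11→-6) → #-6
  target = base 0x4382 + off 0x04 + 2 + imm -6 = 0x4382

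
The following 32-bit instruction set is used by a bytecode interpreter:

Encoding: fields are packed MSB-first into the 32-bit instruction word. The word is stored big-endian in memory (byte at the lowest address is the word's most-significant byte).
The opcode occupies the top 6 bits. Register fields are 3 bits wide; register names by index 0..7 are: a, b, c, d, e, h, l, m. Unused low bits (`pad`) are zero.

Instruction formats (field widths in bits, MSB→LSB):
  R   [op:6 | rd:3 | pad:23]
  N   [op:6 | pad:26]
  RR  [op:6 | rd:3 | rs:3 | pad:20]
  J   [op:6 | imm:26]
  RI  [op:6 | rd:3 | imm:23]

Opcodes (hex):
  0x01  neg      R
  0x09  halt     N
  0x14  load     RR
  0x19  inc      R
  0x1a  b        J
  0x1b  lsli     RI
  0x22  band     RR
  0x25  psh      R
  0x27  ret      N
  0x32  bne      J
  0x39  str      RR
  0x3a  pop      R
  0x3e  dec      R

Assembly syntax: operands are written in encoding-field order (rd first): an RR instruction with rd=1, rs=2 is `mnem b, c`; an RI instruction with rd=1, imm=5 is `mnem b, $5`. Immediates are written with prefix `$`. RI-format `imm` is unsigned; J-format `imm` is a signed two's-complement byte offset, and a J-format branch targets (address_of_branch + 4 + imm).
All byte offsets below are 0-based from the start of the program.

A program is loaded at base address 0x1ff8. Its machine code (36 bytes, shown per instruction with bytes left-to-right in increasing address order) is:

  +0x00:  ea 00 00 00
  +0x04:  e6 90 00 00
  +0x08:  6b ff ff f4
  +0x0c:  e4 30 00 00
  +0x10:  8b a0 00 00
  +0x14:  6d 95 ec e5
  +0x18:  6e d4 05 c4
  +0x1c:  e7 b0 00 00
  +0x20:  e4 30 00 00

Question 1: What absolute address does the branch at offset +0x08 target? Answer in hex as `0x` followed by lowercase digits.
off 0x08: read 6b ff ff f4 as big → 0x6bfffff4
  opcode bits[31:26]=0x1a: b/J
  [25:0] imm=67108852 (s26→-12) = $-12
  target = base 0x1ff8 + off 0x08 + 4 + imm -12 = 0x1ff8

0x1ff8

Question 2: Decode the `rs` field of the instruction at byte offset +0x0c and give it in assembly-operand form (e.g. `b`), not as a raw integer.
@+0c  big-endian(e4 30 00 00) = 0xe4300000
  op=0xe4300000>>26=0x39 ⇒ str (RR)
  [25:23] rd=0 = a
  [22:20] rs=3 = d

d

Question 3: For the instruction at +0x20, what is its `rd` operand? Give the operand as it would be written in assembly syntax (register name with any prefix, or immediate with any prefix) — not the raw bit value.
a

[20] e4 30 00 00 → 0xe4300000
  opcode bits[31:26]=0x39: str/RR
  rd@[25:23]=0x0 ⇒ a
  rs@[22:20]=0x3 ⇒ d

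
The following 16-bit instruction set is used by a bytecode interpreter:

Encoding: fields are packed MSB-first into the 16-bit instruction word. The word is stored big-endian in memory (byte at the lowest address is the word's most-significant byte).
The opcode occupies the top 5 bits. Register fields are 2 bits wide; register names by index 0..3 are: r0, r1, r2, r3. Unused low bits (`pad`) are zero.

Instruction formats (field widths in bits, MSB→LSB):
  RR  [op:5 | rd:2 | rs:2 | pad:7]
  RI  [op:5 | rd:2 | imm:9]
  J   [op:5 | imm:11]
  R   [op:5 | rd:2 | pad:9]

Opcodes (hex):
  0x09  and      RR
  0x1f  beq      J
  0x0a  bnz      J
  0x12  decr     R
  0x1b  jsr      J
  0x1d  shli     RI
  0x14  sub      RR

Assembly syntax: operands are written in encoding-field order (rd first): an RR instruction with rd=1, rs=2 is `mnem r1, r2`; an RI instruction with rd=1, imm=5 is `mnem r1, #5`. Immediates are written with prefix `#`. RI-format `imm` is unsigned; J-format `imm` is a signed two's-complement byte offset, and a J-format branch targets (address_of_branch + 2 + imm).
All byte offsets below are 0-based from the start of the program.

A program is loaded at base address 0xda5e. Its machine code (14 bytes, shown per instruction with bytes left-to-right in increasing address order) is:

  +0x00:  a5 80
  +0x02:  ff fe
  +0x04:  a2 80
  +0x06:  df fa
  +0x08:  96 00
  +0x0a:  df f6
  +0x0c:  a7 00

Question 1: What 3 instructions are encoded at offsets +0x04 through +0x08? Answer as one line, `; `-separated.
sub r1, r1; jsr #-6; decr r3

@+04  big-endian(a2 80) = 0xa280
  op=0xa280>>11=0x14 ⇒ sub (RR)
  [10:9] rd=1 = r1
  [8:7] rs=1 = r1
@+06  big-endian(df fa) = 0xdffa
  op=0xdffa>>11=0x1b ⇒ jsr (J)
  [10:0] imm=2042 (s11→-6) = #-6
@+08  big-endian(96 00) = 0x9600
  op=0x9600>>11=0x12 ⇒ decr (R)
  [10:9] rd=3 = r3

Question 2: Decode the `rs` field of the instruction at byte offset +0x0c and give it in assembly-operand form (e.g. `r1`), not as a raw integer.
r2

+0x0c: a7 00 ⇒ word 0xa700 (big)
  opcode bits[15:11]=0x14: sub/RR
  rd: (w>>9)&0x3=0x3 → r3
  rs: (w>>7)&0x3=0x2 → r2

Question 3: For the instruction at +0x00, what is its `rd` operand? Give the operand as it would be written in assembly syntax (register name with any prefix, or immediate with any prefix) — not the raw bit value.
r2

[00] a5 80 → 0xa580
  op=0xa580>>11=0x14 ⇒ sub (RR)
  rd: (w>>9)&0x3=0x2 → r2
  rs: (w>>7)&0x3=0x3 → r3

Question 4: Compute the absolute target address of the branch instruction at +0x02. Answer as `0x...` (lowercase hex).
off 0x02: read ff fe as big → 0xfffe
  op=0xfffe>>11=0x1f ⇒ beq (J)
  imm@[10:0]=0x7fe (s11→-2) ⇒ #-2
  target = base 0xda5e + off 0x02 + 2 + imm -2 = 0xda60

0xda60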